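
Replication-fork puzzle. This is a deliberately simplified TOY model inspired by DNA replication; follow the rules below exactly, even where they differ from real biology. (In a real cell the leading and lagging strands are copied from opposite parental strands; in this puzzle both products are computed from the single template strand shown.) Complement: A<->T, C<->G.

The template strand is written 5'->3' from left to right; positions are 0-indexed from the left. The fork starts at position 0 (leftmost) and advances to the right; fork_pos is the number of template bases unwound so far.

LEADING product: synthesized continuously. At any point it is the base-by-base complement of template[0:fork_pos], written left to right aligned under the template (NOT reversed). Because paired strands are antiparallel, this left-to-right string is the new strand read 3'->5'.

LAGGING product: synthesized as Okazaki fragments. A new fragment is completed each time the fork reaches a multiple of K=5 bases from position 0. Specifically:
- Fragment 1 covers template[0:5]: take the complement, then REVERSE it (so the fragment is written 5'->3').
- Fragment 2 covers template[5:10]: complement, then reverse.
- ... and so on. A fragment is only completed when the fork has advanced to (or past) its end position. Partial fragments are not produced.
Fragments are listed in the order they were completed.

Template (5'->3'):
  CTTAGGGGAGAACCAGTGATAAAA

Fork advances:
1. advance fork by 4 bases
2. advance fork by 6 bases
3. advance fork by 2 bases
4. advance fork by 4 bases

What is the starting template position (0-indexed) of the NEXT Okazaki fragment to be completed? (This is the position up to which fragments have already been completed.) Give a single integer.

Step 1: advance 4 -> fork_pos = 0 + 4 = 4. Next multiple of 5 is 5 (not reached); still 0 fragment(s).
Step 2: advance 6 -> fork_pos = 4 + 6 = 10. Reached multiple(s) of 5: 5, 10 -> fragments 1-2 completed (2 total).
Step 3: advance 2 -> fork_pos = 10 + 2 = 12. Next multiple of 5 is 15 (not reached); still 2 fragment(s).
Step 4: advance 4 -> fork_pos = 12 + 4 = 16. Reached multiple(s) of 5: 15 -> fragment 3 completed (3 total).
3 fragment(s) completed, covering template[0:15] (3 x 5 = 15). The next fragment, fragment 4, covers template[15:20], so it starts at position 15.

Answer: 15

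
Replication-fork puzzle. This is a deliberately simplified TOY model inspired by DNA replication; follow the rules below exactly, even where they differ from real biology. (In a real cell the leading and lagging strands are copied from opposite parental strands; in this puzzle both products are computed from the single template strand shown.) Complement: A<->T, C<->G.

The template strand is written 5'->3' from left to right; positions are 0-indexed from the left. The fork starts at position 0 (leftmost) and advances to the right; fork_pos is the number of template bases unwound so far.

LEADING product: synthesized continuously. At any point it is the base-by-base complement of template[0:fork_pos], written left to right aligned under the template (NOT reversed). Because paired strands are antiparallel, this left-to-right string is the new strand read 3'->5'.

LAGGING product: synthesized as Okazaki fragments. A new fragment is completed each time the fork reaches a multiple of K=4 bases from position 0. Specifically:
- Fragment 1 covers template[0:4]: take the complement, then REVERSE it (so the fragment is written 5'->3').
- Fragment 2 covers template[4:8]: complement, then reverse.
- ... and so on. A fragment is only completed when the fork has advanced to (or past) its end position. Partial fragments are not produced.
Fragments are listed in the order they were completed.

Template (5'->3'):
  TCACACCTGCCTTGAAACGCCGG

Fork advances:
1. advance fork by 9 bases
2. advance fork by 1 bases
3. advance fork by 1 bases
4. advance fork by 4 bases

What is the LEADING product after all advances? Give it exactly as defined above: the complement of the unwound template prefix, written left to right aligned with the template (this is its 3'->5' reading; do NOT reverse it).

Answer: AGTGTGGACGGAACT

Derivation:
Step 1: advance 9 -> fork_pos = 0 + 9 = 9.
Step 2: advance 1 -> fork_pos = 9 + 1 = 10.
Step 3: advance 1 -> fork_pos = 10 + 1 = 11.
Step 4: advance 4 -> fork_pos = 11 + 4 = 15.
Unwound prefix: template[0:15] = TCACACCTGCCTTGA
Complement it base by base (A<->T, C<->G), keeping left-to-right order:
  [0:5] TCACA -> AGTGT
  [5:10] CCTGC -> GGACG
  [10:15] CTTGA -> GAACT
Concatenate: AGTGTGGACGGAACT (length 15; written aligned with the template, i.e. 3'->5').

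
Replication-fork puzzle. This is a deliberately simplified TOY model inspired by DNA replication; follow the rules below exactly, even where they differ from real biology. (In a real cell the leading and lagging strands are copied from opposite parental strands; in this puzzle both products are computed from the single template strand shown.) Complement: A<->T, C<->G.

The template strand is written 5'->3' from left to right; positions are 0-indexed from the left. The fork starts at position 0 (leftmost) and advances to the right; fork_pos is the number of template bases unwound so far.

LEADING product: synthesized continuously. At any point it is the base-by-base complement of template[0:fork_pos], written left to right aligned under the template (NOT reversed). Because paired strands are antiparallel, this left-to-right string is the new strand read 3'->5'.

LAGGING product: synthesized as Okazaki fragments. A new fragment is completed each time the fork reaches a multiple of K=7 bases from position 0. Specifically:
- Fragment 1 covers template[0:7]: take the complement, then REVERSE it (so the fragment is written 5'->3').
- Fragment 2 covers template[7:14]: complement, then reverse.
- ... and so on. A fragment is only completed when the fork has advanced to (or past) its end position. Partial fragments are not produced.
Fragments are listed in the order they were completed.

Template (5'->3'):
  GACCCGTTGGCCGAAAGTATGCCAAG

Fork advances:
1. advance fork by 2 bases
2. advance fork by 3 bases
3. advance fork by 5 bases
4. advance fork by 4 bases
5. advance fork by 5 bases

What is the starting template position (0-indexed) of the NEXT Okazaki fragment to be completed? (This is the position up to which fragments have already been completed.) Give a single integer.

Answer: 14

Derivation:
Step 1: advance 2 -> fork_pos = 0 + 2 = 2. Next multiple of 7 is 7 (not reached); still 0 fragment(s).
Step 2: advance 3 -> fork_pos = 2 + 3 = 5. Next multiple of 7 is 7 (not reached); still 0 fragment(s).
Step 3: advance 5 -> fork_pos = 5 + 5 = 10. Reached multiple(s) of 7: 7 -> fragment 1 completed (1 total).
Step 4: advance 4 -> fork_pos = 10 + 4 = 14. Reached multiple(s) of 7: 14 -> fragment 2 completed (2 total).
Step 5: advance 5 -> fork_pos = 14 + 5 = 19. Next multiple of 7 is 21 (not reached); still 2 fragment(s).
2 fragment(s) completed, covering template[0:14] (2 x 7 = 14). The next fragment, fragment 3, covers template[14:21], so it starts at position 14.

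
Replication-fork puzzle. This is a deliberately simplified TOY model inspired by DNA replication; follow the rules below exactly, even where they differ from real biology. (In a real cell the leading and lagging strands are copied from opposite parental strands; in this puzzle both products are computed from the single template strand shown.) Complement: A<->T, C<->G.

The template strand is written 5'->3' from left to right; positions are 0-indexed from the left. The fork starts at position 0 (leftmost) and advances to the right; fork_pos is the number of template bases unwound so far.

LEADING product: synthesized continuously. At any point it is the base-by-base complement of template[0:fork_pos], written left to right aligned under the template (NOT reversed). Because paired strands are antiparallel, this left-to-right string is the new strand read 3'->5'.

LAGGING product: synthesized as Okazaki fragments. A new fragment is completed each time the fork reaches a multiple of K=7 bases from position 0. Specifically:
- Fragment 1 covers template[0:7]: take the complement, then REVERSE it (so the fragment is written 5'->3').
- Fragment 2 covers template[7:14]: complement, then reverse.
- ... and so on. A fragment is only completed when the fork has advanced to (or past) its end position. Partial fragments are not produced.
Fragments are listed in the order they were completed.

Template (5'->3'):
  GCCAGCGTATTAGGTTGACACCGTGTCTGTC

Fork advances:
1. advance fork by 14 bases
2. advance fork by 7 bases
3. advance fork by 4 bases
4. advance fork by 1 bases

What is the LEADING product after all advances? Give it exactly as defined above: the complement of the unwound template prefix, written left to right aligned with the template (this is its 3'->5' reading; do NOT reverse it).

Answer: CGGTCGCATAATCCAACTGTGGCACA

Derivation:
Step 1: advance 14 -> fork_pos = 0 + 14 = 14.
Step 2: advance 7 -> fork_pos = 14 + 7 = 21.
Step 3: advance 4 -> fork_pos = 21 + 4 = 25.
Step 4: advance 1 -> fork_pos = 25 + 1 = 26.
Unwound prefix: template[0:26] = GCCAGCGTATTAGGTTGACACCGTGT
Complement it base by base (A<->T, C<->G), keeping left-to-right order:
  [0:5] GCCAG -> CGGTC
  [5:10] CGTAT -> GCATA
  [10:15] TAGGT -> ATCCA
  [15:20] TGACA -> ACTGT
  [20:25] CCGTG -> GGCAC
  [25:26] T -> A
Concatenate: CGGTCGCATAATCCAACTGTGGCACA (length 26; written aligned with the template, i.e. 3'->5').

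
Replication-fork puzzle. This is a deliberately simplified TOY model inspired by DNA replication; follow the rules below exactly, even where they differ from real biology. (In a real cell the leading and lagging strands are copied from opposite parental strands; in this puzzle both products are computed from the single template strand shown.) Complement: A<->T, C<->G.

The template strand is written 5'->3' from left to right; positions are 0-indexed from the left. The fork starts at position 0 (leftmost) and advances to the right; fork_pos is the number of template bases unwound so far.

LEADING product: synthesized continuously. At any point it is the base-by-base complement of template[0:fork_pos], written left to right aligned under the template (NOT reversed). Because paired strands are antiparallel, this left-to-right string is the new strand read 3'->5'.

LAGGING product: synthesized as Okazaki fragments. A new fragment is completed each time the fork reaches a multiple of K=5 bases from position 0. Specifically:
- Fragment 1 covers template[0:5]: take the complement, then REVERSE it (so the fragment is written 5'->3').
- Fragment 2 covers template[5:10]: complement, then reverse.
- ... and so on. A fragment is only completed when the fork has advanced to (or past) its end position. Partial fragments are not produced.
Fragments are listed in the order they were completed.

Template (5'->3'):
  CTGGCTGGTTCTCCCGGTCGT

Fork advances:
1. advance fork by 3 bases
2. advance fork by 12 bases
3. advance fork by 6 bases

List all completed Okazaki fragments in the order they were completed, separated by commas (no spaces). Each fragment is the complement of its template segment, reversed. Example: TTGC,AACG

Answer: GCCAG,AACCA,GGGAG,CGACC

Derivation:
Step 1: advance 3 -> fork_pos = 0 + 3 = 3. Next multiple of 5 is 5 (not reached); still 0 fragment(s).
Step 2: advance 12 -> fork_pos = 3 + 12 = 15. Reached multiple(s) of 5: 5, 10, 15 -> fragments 1-3 completed (3 total).
Step 3: advance 6 -> fork_pos = 15 + 6 = 21. Reached multiple(s) of 5: 20 -> fragment 4 completed (4 total).
Final fork_pos = 21, so 4 fragment(s) are complete. Build each: template segment -> complement -> reverse.
Fragment 1: template[0:5] = CTGGC -> complement GACCG -> reversed GCCAG
Fragment 2: template[5:10] = TGGTT -> complement ACCAA -> reversed AACCA
Fragment 3: template[10:15] = CTCCC -> complement GAGGG -> reversed GGGAG
Fragment 4: template[15:20] = GGTCG -> complement CCAGC -> reversed CGACC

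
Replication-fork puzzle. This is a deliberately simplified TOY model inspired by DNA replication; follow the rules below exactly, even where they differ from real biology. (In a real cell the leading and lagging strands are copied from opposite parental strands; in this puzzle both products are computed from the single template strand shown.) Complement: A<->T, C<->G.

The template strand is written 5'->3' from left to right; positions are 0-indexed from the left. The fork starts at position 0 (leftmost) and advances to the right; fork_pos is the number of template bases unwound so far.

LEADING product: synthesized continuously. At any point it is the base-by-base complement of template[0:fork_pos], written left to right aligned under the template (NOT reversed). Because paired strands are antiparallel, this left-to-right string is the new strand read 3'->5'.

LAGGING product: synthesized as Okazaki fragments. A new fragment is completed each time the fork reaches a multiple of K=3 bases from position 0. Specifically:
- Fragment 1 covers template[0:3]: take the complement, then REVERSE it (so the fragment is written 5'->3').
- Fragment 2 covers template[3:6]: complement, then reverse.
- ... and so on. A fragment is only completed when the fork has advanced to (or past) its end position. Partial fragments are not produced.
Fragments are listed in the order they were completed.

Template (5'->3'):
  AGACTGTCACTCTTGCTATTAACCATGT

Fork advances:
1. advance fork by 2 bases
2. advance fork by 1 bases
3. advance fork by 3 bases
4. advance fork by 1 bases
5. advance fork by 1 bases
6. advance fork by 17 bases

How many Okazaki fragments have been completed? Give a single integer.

Step 1: advance 2 -> fork_pos = 0 + 2 = 2. Next multiple of 3 is 3 (not reached); still 0 fragment(s).
Step 2: advance 1 -> fork_pos = 2 + 1 = 3. Reached multiple(s) of 3: 3 -> fragment 1 completed (1 total).
Step 3: advance 3 -> fork_pos = 3 + 3 = 6. Reached multiple(s) of 3: 6 -> fragment 2 completed (2 total).
Step 4: advance 1 -> fork_pos = 6 + 1 = 7. Next multiple of 3 is 9 (not reached); still 2 fragment(s).
Step 5: advance 1 -> fork_pos = 7 + 1 = 8. Next multiple of 3 is 9 (not reached); still 2 fragment(s).
Step 6: advance 17 -> fork_pos = 8 + 17 = 25. Reached multiple(s) of 3: 9, 12, 15, 18, 21, 24 -> fragments 3-8 completed (8 total).
Check: final fork_pos = 25; the multiples of 3 that are <= 25 are 3..24 -> 25 // 3 = 8 completed fragment(s).

Answer: 8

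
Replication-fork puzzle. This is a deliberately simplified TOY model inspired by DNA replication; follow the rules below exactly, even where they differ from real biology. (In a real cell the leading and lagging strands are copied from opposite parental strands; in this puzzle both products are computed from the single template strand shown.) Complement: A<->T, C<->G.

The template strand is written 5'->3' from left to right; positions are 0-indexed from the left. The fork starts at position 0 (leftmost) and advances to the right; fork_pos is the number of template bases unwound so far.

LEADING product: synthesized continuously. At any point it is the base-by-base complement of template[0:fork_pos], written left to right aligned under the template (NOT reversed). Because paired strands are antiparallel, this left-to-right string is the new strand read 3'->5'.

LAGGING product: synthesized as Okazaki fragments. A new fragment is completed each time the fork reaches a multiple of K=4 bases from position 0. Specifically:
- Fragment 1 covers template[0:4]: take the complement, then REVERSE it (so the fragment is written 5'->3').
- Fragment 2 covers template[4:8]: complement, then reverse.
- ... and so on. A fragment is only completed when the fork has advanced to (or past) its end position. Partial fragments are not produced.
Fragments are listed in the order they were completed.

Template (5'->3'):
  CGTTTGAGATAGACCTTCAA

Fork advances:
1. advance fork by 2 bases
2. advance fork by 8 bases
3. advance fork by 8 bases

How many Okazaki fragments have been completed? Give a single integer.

Step 1: advance 2 -> fork_pos = 0 + 2 = 2. Next multiple of 4 is 4 (not reached); still 0 fragment(s).
Step 2: advance 8 -> fork_pos = 2 + 8 = 10. Reached multiple(s) of 4: 4, 8 -> fragments 1-2 completed (2 total).
Step 3: advance 8 -> fork_pos = 10 + 8 = 18. Reached multiple(s) of 4: 12, 16 -> fragments 3-4 completed (4 total).
Check: final fork_pos = 18; the multiples of 4 that are <= 18 are 4..16 -> 18 // 4 = 4 completed fragment(s).

Answer: 4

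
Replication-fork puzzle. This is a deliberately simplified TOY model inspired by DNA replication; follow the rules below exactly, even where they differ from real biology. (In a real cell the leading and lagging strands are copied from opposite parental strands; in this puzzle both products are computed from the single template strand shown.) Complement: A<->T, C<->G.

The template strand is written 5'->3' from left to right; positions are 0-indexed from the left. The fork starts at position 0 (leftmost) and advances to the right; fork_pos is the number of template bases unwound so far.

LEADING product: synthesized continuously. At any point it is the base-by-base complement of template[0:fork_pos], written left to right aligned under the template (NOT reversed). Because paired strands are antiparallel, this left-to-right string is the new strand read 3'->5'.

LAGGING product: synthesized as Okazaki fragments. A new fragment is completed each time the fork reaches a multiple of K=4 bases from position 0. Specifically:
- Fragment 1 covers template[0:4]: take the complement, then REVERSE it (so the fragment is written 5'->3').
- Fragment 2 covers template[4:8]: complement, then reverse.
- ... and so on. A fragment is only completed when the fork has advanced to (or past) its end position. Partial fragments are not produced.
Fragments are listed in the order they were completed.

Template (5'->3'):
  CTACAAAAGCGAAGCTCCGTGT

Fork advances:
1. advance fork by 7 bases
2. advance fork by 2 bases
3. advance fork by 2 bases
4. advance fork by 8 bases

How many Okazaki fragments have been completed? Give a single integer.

Step 1: advance 7 -> fork_pos = 0 + 7 = 7. Reached multiple(s) of 4: 4 -> fragment 1 completed (1 total).
Step 2: advance 2 -> fork_pos = 7 + 2 = 9. Reached multiple(s) of 4: 8 -> fragment 2 completed (2 total).
Step 3: advance 2 -> fork_pos = 9 + 2 = 11. Next multiple of 4 is 12 (not reached); still 2 fragment(s).
Step 4: advance 8 -> fork_pos = 11 + 8 = 19. Reached multiple(s) of 4: 12, 16 -> fragments 3-4 completed (4 total).
Check: final fork_pos = 19; the multiples of 4 that are <= 19 are 4..16 -> 19 // 4 = 4 completed fragment(s).

Answer: 4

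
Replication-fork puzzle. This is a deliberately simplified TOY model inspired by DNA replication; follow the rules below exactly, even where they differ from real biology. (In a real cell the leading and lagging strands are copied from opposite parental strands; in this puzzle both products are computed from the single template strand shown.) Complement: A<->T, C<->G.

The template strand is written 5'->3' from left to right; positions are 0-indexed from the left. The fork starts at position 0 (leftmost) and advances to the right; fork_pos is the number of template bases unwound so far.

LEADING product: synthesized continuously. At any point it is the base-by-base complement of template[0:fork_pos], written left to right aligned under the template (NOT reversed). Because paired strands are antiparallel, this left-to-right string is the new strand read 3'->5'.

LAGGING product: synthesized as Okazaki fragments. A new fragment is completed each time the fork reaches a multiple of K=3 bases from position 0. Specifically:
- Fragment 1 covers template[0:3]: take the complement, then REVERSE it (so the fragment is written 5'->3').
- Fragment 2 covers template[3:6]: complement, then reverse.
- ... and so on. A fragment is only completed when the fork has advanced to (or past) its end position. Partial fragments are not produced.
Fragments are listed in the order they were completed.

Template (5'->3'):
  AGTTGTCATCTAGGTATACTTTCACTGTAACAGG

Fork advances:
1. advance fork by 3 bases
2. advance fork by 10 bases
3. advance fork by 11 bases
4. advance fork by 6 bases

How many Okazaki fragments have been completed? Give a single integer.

Step 1: advance 3 -> fork_pos = 0 + 3 = 3. Reached multiple(s) of 3: 3 -> fragment 1 completed (1 total).
Step 2: advance 10 -> fork_pos = 3 + 10 = 13. Reached multiple(s) of 3: 6, 9, 12 -> fragments 2-4 completed (4 total).
Step 3: advance 11 -> fork_pos = 13 + 11 = 24. Reached multiple(s) of 3: 15, 18, 21, 24 -> fragments 5-8 completed (8 total).
Step 4: advance 6 -> fork_pos = 24 + 6 = 30. Reached multiple(s) of 3: 27, 30 -> fragments 9-10 completed (10 total).
Check: final fork_pos = 30; the multiples of 3 that are <= 30 are 3..30 -> 30 // 3 = 10 completed fragment(s).

Answer: 10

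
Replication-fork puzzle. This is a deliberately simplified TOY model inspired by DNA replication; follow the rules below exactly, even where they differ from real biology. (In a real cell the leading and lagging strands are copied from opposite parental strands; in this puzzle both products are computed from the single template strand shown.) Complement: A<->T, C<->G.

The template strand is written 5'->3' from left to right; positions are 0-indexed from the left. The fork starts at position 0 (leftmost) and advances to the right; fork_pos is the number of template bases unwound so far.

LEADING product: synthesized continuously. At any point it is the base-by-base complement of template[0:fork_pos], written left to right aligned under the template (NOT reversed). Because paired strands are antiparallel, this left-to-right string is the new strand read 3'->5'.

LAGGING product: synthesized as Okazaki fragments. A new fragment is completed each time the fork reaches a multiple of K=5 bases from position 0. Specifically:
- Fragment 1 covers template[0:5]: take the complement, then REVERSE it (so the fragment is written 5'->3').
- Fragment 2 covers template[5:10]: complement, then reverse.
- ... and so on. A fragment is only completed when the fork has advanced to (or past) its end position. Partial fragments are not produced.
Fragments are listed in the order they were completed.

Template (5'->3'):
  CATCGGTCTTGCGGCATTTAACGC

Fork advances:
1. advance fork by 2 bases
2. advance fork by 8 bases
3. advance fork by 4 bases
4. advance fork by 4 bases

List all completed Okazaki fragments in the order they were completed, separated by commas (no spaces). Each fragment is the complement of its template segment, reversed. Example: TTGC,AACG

Step 1: advance 2 -> fork_pos = 0 + 2 = 2. Next multiple of 5 is 5 (not reached); still 0 fragment(s).
Step 2: advance 8 -> fork_pos = 2 + 8 = 10. Reached multiple(s) of 5: 5, 10 -> fragments 1-2 completed (2 total).
Step 3: advance 4 -> fork_pos = 10 + 4 = 14. Next multiple of 5 is 15 (not reached); still 2 fragment(s).
Step 4: advance 4 -> fork_pos = 14 + 4 = 18. Reached multiple(s) of 5: 15 -> fragment 3 completed (3 total).
Final fork_pos = 18, so 3 fragment(s) are complete. Build each: template segment -> complement -> reverse.
Fragment 1: template[0:5] = CATCG -> complement GTAGC -> reversed CGATG
Fragment 2: template[5:10] = GTCTT -> complement CAGAA -> reversed AAGAC
Fragment 3: template[10:15] = GCGGC -> complement CGCCG -> reversed GCCGC

Answer: CGATG,AAGAC,GCCGC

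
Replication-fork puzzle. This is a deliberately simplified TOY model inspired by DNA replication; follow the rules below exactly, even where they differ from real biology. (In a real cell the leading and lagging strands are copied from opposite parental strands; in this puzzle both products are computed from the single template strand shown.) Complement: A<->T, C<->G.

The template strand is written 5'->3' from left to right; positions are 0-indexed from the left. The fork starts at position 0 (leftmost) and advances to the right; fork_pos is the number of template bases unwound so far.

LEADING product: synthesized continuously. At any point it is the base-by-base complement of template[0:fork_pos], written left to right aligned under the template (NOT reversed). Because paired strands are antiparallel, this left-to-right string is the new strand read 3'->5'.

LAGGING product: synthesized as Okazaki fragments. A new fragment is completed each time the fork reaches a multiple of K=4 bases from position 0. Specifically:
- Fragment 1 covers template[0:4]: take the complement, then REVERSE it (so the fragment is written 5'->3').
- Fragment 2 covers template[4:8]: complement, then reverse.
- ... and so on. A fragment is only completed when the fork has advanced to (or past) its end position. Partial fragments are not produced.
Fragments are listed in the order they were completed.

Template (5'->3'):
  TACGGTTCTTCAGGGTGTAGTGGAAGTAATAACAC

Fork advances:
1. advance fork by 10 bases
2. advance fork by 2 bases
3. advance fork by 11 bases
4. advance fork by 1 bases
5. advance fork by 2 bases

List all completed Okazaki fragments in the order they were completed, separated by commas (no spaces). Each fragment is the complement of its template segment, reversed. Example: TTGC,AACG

Step 1: advance 10 -> fork_pos = 0 + 10 = 10. Reached multiple(s) of 4: 4, 8 -> fragments 1-2 completed (2 total).
Step 2: advance 2 -> fork_pos = 10 + 2 = 12. Reached multiple(s) of 4: 12 -> fragment 3 completed (3 total).
Step 3: advance 11 -> fork_pos = 12 + 11 = 23. Reached multiple(s) of 4: 16, 20 -> fragments 4-5 completed (5 total).
Step 4: advance 1 -> fork_pos = 23 + 1 = 24. Reached multiple(s) of 4: 24 -> fragment 6 completed (6 total).
Step 5: advance 2 -> fork_pos = 24 + 2 = 26. Next multiple of 4 is 28 (not reached); still 6 fragment(s).
Final fork_pos = 26, so 6 fragment(s) are complete. Build each: template segment -> complement -> reverse.
Fragment 1: template[0:4] = TACG -> complement ATGC -> reversed CGTA
Fragment 2: template[4:8] = GTTC -> complement CAAG -> reversed GAAC
Fragment 3: template[8:12] = TTCA -> complement AAGT -> reversed TGAA
Fragment 4: template[12:16] = GGGT -> complement CCCA -> reversed ACCC
Fragment 5: template[16:20] = GTAG -> complement CATC -> reversed CTAC
Fragment 6: template[20:24] = TGGA -> complement ACCT -> reversed TCCA

Answer: CGTA,GAAC,TGAA,ACCC,CTAC,TCCA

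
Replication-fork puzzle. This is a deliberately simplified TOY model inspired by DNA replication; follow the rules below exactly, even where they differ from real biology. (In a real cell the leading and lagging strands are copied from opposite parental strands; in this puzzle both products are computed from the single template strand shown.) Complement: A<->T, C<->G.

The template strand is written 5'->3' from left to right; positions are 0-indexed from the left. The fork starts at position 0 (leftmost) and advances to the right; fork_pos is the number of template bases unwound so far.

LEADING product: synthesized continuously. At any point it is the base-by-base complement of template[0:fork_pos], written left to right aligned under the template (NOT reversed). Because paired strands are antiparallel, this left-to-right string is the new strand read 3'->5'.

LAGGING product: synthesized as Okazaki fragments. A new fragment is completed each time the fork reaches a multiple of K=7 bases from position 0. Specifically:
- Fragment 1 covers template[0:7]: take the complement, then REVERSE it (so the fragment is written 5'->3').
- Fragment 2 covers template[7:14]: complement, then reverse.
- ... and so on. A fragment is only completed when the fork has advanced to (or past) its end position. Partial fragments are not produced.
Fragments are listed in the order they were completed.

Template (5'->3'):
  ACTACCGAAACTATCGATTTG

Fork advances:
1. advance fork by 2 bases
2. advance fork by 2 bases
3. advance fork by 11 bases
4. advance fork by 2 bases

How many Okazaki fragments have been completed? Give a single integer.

Answer: 2

Derivation:
Step 1: advance 2 -> fork_pos = 0 + 2 = 2. Next multiple of 7 is 7 (not reached); still 0 fragment(s).
Step 2: advance 2 -> fork_pos = 2 + 2 = 4. Next multiple of 7 is 7 (not reached); still 0 fragment(s).
Step 3: advance 11 -> fork_pos = 4 + 11 = 15. Reached multiple(s) of 7: 7, 14 -> fragments 1-2 completed (2 total).
Step 4: advance 2 -> fork_pos = 15 + 2 = 17. Next multiple of 7 is 21 (not reached); still 2 fragment(s).
Check: final fork_pos = 17; the multiples of 7 that are <= 17 are 7..14 -> 17 // 7 = 2 completed fragment(s).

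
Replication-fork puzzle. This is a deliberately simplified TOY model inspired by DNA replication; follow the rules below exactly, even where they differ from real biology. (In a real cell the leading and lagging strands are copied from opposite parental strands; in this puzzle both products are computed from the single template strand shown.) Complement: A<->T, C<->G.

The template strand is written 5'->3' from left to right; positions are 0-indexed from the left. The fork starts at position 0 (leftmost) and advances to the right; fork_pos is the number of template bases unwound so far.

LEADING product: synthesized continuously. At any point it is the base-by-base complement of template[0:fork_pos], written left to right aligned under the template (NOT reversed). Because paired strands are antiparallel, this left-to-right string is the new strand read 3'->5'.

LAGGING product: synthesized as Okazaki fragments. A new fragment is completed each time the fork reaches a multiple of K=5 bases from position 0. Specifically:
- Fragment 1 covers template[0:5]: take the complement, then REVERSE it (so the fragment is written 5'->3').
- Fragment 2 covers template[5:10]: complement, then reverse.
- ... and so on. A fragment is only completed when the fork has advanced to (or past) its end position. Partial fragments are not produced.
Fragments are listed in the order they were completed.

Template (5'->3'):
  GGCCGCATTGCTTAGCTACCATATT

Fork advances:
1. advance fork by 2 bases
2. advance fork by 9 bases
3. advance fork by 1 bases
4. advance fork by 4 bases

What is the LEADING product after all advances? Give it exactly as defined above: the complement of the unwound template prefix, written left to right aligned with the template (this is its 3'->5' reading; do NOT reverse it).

Answer: CCGGCGTAACGAATCG

Derivation:
Step 1: advance 2 -> fork_pos = 0 + 2 = 2.
Step 2: advance 9 -> fork_pos = 2 + 9 = 11.
Step 3: advance 1 -> fork_pos = 11 + 1 = 12.
Step 4: advance 4 -> fork_pos = 12 + 4 = 16.
Unwound prefix: template[0:16] = GGCCGCATTGCTTAGC
Complement it base by base (A<->T, C<->G), keeping left-to-right order:
  [0:5] GGCCG -> CCGGC
  [5:10] CATTG -> GTAAC
  [10:15] CTTAG -> GAATC
  [15:16] C -> G
Concatenate: CCGGCGTAACGAATCG (length 16; written aligned with the template, i.e. 3'->5').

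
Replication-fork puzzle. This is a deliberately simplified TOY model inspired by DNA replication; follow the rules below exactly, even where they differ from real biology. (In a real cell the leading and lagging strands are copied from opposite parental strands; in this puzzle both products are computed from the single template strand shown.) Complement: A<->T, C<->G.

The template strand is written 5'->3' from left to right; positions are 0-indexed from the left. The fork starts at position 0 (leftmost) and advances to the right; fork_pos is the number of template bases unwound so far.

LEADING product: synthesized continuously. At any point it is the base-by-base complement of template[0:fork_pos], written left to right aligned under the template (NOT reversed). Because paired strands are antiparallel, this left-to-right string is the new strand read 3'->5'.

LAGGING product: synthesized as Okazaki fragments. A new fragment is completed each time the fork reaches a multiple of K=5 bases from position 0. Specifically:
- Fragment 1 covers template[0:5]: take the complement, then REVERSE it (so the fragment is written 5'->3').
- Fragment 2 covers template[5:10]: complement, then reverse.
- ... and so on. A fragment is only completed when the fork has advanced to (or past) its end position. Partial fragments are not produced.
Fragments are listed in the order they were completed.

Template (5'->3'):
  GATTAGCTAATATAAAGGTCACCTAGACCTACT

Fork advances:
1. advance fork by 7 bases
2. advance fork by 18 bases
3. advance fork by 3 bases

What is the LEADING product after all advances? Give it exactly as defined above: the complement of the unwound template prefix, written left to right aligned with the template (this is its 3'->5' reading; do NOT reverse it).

Step 1: advance 7 -> fork_pos = 0 + 7 = 7.
Step 2: advance 18 -> fork_pos = 7 + 18 = 25.
Step 3: advance 3 -> fork_pos = 25 + 3 = 28.
Unwound prefix: template[0:28] = GATTAGCTAATATAAAGGTCACCTAGAC
Complement it base by base (A<->T, C<->G), keeping left-to-right order:
  [0:5] GATTA -> CTAAT
  [5:10] GCTAA -> CGATT
  [10:15] TATAA -> ATATT
  [15:20] AGGTC -> TCCAG
  [20:25] ACCTA -> TGGAT
  [25:28] GAC -> CTG
Concatenate: CTAATCGATTATATTTCCAGTGGATCTG (length 28; written aligned with the template, i.e. 3'->5').

Answer: CTAATCGATTATATTTCCAGTGGATCTG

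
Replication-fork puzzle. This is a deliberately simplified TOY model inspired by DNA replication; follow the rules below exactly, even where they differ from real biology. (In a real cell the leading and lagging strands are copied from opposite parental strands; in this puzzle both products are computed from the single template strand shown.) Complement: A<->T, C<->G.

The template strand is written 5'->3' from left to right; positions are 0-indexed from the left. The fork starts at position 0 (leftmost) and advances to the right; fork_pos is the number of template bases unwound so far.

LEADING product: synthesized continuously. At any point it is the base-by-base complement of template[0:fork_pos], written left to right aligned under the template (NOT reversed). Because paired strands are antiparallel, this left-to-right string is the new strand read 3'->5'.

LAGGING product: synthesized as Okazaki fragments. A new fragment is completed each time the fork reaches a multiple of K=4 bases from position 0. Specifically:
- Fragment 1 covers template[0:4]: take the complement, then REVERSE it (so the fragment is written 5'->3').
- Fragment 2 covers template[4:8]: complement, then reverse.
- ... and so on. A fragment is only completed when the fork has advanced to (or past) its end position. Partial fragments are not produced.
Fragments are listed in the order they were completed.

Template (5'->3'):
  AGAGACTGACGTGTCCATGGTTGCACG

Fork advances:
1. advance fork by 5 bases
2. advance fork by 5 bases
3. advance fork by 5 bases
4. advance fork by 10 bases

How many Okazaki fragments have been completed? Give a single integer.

Step 1: advance 5 -> fork_pos = 0 + 5 = 5. Reached multiple(s) of 4: 4 -> fragment 1 completed (1 total).
Step 2: advance 5 -> fork_pos = 5 + 5 = 10. Reached multiple(s) of 4: 8 -> fragment 2 completed (2 total).
Step 3: advance 5 -> fork_pos = 10 + 5 = 15. Reached multiple(s) of 4: 12 -> fragment 3 completed (3 total).
Step 4: advance 10 -> fork_pos = 15 + 10 = 25. Reached multiple(s) of 4: 16, 20, 24 -> fragments 4-6 completed (6 total).
Check: final fork_pos = 25; the multiples of 4 that are <= 25 are 4..24 -> 25 // 4 = 6 completed fragment(s).

Answer: 6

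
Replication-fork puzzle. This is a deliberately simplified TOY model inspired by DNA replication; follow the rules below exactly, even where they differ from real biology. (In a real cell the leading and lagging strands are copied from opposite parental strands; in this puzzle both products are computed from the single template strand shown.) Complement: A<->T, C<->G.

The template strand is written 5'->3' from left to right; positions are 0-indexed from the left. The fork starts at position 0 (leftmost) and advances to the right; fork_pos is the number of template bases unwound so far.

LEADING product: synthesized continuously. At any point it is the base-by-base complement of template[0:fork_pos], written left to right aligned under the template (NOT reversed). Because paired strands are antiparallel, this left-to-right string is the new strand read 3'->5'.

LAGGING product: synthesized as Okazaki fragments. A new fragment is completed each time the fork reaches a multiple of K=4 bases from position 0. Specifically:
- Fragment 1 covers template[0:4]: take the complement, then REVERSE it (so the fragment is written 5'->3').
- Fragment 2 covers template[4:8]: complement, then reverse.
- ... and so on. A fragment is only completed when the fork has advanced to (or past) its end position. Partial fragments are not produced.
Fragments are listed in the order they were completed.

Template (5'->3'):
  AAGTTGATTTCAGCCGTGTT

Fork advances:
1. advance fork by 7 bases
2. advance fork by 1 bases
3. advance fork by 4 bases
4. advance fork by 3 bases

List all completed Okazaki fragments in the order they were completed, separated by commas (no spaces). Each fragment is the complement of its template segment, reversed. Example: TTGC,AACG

Answer: ACTT,ATCA,TGAA

Derivation:
Step 1: advance 7 -> fork_pos = 0 + 7 = 7. Reached multiple(s) of 4: 4 -> fragment 1 completed (1 total).
Step 2: advance 1 -> fork_pos = 7 + 1 = 8. Reached multiple(s) of 4: 8 -> fragment 2 completed (2 total).
Step 3: advance 4 -> fork_pos = 8 + 4 = 12. Reached multiple(s) of 4: 12 -> fragment 3 completed (3 total).
Step 4: advance 3 -> fork_pos = 12 + 3 = 15. Next multiple of 4 is 16 (not reached); still 3 fragment(s).
Final fork_pos = 15, so 3 fragment(s) are complete. Build each: template segment -> complement -> reverse.
Fragment 1: template[0:4] = AAGT -> complement TTCA -> reversed ACTT
Fragment 2: template[4:8] = TGAT -> complement ACTA -> reversed ATCA
Fragment 3: template[8:12] = TTCA -> complement AAGT -> reversed TGAA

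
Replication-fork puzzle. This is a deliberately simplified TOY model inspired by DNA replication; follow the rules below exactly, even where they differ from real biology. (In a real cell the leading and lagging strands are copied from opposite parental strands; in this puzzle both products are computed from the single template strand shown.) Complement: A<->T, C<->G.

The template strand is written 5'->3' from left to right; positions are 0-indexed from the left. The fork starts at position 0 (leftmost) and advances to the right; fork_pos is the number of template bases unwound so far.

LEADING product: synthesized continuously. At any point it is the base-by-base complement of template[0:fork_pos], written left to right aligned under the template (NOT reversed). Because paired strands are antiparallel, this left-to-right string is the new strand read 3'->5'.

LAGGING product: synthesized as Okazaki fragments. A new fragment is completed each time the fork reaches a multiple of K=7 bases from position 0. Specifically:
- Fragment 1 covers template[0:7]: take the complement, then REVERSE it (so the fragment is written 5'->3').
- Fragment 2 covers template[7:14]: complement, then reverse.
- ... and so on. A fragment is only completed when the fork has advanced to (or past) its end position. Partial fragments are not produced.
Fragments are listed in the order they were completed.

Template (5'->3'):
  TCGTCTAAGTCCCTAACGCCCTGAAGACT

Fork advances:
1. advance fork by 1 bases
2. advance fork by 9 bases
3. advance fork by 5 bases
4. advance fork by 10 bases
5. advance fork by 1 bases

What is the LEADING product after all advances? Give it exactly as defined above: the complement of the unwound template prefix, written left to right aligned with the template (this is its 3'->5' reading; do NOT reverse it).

Step 1: advance 1 -> fork_pos = 0 + 1 = 1.
Step 2: advance 9 -> fork_pos = 1 + 9 = 10.
Step 3: advance 5 -> fork_pos = 10 + 5 = 15.
Step 4: advance 10 -> fork_pos = 15 + 10 = 25.
Step 5: advance 1 -> fork_pos = 25 + 1 = 26.
Unwound prefix: template[0:26] = TCGTCTAAGTCCCTAACGCCCTGAAG
Complement it base by base (A<->T, C<->G), keeping left-to-right order:
  [0:5] TCGTC -> AGCAG
  [5:10] TAAGT -> ATTCA
  [10:15] CCCTA -> GGGAT
  [15:20] ACGCC -> TGCGG
  [20:25] CTGAA -> GACTT
  [25:26] G -> C
Concatenate: AGCAGATTCAGGGATTGCGGGACTTC (length 26; written aligned with the template, i.e. 3'->5').

Answer: AGCAGATTCAGGGATTGCGGGACTTC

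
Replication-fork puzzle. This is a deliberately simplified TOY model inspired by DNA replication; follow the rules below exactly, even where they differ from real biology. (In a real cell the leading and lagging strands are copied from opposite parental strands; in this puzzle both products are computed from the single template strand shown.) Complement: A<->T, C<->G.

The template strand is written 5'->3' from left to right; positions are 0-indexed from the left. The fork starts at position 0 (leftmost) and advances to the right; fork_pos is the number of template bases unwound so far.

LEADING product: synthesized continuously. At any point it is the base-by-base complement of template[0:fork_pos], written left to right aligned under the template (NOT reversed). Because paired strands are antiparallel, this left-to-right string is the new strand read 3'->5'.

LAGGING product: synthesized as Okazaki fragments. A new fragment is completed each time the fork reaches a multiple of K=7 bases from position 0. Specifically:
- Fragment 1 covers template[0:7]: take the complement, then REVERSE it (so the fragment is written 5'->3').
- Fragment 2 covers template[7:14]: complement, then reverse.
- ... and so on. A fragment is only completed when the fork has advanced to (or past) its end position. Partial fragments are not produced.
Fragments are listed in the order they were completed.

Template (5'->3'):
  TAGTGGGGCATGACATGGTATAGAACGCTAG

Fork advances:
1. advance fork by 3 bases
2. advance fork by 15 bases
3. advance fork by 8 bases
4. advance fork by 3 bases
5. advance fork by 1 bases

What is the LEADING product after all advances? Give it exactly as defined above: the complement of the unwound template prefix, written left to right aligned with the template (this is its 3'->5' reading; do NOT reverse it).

Step 1: advance 3 -> fork_pos = 0 + 3 = 3.
Step 2: advance 15 -> fork_pos = 3 + 15 = 18.
Step 3: advance 8 -> fork_pos = 18 + 8 = 26.
Step 4: advance 3 -> fork_pos = 26 + 3 = 29.
Step 5: advance 1 -> fork_pos = 29 + 1 = 30.
Unwound prefix: template[0:30] = TAGTGGGGCATGACATGGTATAGAACGCTA
Complement it base by base (A<->T, C<->G), keeping left-to-right order:
  [0:5] TAGTG -> ATCAC
  [5:10] GGGCA -> CCCGT
  [10:15] TGACA -> ACTGT
  [15:20] TGGTA -> ACCAT
  [20:25] TAGAA -> ATCTT
  [25:30] CGCTA -> GCGAT
Concatenate: ATCACCCCGTACTGTACCATATCTTGCGAT (length 30; written aligned with the template, i.e. 3'->5').

Answer: ATCACCCCGTACTGTACCATATCTTGCGAT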